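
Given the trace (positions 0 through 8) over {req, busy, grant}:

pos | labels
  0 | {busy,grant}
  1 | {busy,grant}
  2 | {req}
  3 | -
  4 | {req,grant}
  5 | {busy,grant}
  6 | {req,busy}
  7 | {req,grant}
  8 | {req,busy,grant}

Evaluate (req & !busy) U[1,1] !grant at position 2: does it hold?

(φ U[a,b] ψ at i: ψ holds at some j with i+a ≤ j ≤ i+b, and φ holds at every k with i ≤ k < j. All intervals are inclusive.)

Holds

Need some j in [3,3] with !grant, and (req & !busy) at every k in [2,j-1].
  j=3: !grant holds; (req & !busy) holds at every k in [2,2] → satisfied.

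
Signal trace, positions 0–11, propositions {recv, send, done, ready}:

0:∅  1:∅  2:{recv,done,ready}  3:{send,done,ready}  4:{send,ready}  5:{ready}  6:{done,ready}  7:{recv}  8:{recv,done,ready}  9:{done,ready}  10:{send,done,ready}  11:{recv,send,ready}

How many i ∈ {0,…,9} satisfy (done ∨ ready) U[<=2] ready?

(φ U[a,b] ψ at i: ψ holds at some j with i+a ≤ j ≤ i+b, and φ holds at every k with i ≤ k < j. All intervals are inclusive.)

7

Evaluate at each i in [0,9]:
  i=0: ✗ (lhs fails at k=0 before rhs at j=2)
  i=1: ✗ (lhs fails at k=1 before rhs at j=2)
  i=2: ✓ (rhs at j=2)
  i=3: ✓ (rhs at j=3)
  i=4: ✓ (rhs at j=4)
  i=5: ✓ (rhs at j=5)
  i=6: ✓ (rhs at j=6)
  i=7: ✗ (lhs fails at k=7 before rhs at j=8)
  i=8: ✓ (rhs at j=8)
  i=9: ✓ (rhs at j=9)
Positions where it holds: {2, 3, 4, 5, 6, 8, 9} → 7.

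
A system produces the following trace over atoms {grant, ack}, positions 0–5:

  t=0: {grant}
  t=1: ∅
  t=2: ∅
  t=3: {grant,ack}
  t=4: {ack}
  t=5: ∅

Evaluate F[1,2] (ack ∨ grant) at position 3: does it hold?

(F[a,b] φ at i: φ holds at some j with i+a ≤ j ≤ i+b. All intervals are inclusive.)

Check (ack ∨ grant) at each j in [4,5]:
  j=4: true
  j=5: false
Found at j=4 → formula holds.

True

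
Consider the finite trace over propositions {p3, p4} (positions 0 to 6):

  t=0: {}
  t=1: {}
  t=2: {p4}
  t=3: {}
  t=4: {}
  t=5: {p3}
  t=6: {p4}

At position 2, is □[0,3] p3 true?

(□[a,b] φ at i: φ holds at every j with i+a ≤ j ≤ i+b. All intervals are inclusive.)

False

Check p3 at every j in [2,5]:
  j=2: false
  j=3: false
  j=4: false
  j=5: true
Fails at j=2 → formula fails.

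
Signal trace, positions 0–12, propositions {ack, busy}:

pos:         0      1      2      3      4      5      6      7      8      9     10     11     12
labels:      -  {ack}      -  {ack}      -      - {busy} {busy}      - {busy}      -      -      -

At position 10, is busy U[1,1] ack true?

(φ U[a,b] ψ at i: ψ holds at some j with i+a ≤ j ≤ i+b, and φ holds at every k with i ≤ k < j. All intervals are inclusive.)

False

Need some j in [11,11] with ack, and busy at every k in [10,j-1].
  j=11: ack false.
No j in the window works → until fails.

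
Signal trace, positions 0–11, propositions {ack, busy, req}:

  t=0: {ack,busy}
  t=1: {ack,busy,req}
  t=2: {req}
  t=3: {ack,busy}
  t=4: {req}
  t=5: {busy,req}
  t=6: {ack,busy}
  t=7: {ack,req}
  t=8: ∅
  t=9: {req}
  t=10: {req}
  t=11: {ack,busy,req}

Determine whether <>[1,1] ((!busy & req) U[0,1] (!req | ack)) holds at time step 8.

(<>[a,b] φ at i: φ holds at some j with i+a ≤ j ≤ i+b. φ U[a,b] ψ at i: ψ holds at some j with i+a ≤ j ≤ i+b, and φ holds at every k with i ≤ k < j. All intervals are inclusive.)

Does not hold

Check ((!busy & req) U[0,1] (!req | ack)) at each j in [9,9]:
  j=9: fails
No position in the window satisfies it → formula fails.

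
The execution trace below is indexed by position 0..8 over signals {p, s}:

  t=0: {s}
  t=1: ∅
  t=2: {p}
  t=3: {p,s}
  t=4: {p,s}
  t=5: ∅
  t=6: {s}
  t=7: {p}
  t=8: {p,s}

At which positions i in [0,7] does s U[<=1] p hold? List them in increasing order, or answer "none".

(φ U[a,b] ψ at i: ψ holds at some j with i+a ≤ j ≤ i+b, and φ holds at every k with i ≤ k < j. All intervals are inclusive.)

2, 3, 4, 6, 7

Evaluate at each i in [0,7]:
  i=0: ✗ (no rhs in [0,1])
  i=1: ✗ (lhs fails at k=1 before rhs at j=2)
  i=2: ✓ (rhs at j=2)
  i=3: ✓ (rhs at j=3)
  i=4: ✓ (rhs at j=4)
  i=5: ✗ (no rhs in [5,6])
  i=6: ✓ (rhs at j=7; lhs holds on [6,6])
  i=7: ✓ (rhs at j=7)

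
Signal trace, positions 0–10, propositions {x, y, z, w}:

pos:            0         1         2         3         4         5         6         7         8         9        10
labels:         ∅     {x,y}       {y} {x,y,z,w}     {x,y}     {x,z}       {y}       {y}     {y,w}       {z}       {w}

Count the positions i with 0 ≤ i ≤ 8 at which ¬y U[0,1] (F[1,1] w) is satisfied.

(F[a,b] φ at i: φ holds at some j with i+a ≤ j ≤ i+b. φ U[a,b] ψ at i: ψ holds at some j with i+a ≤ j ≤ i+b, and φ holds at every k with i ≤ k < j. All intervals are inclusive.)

Evaluate at each i in [0,8]:
  i=0: ✗ (no rhs in [0,1])
  i=1: ✗ (lhs fails at k=1 before rhs at j=2)
  i=2: ✓ (rhs at j=2)
  i=3: ✗ (no rhs in [3,4])
  i=4: ✗ (no rhs in [4,5])
  i=5: ✗ (no rhs in [5,6])
  i=6: ✗ (lhs fails at k=6 before rhs at j=7)
  i=7: ✓ (rhs at j=7)
  i=8: ✗ (lhs fails at k=8 before rhs at j=9)
Positions where it holds: {2, 7} → 2.

2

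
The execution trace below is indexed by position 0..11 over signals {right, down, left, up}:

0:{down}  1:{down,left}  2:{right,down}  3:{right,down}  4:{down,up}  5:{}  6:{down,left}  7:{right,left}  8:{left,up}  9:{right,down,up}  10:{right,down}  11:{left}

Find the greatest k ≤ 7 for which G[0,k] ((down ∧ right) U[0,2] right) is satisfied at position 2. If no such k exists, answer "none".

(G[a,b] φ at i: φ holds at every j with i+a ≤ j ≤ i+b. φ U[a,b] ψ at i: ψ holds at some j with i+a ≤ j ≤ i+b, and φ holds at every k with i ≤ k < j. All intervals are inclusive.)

((down ∧ right) U[0,2] right) must hold from j=2 onward; find where it first fails.
  j=2: holds
  j=3: holds
  j=4: fails
Holds on [2,3], so largest k = 1.

1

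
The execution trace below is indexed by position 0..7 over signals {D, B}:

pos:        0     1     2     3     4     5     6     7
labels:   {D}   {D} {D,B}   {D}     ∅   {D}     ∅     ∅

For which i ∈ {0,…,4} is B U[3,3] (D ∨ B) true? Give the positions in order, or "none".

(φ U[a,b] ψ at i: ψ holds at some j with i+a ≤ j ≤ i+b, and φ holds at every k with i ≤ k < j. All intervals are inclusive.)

Evaluate at each i in [0,4]:
  i=0: ✗ (lhs fails at k=0 before rhs at j=3)
  i=1: ✗ (no rhs in [4,4])
  i=2: ✗ (lhs fails at k=3 before rhs at j=5)
  i=3: ✗ (no rhs in [6,6])
  i=4: ✗ (no rhs in [7,7])

none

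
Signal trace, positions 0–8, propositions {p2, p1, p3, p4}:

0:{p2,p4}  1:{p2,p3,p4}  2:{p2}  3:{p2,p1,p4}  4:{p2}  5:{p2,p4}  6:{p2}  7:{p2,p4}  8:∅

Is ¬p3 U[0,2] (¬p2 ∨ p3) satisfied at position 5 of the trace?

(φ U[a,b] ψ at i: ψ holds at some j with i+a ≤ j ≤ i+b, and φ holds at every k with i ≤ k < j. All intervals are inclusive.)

No

Need some j in [5,7] with (¬p2 ∨ p3), and ¬p3 at every k in [5,j-1].
  j=5: (¬p2 ∨ p3) false.
  j=6: (¬p2 ∨ p3) false.
  j=7: (¬p2 ∨ p3) false.
No j in the window works → until fails.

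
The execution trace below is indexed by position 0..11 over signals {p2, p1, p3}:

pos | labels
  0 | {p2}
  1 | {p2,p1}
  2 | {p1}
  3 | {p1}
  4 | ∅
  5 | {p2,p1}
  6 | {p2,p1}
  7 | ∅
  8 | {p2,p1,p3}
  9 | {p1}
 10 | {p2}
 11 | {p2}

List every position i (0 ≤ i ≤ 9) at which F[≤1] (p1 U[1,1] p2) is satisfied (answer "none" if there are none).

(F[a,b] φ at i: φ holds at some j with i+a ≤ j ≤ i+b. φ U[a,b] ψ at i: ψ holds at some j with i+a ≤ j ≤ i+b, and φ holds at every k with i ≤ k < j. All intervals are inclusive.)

4, 5, 8, 9

Evaluate at each i in [0,9]:
  i=0: ✗ (none in [0,1])
  i=1: ✗ (none in [1,2])
  i=2: ✗ (none in [2,3])
  i=3: ✗ (none in [3,4])
  i=4: ✓ (witness j=5)
  i=5: ✓ (witness j=5)
  i=6: ✗ (none in [6,7])
  i=7: ✗ (none in [7,8])
  i=8: ✓ (witness j=9)
  i=9: ✓ (witness j=9)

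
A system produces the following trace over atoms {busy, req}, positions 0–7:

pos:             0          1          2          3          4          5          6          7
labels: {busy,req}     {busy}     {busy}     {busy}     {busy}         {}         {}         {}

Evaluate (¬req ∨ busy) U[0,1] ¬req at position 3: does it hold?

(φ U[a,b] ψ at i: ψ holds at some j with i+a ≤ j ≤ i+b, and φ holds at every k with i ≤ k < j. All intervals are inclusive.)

Holds

Need some j in [3,4] with ¬req, and (¬req ∨ busy) at every k in [3,j-1].
  j=3: ¬req holds; no prefix to check → satisfied.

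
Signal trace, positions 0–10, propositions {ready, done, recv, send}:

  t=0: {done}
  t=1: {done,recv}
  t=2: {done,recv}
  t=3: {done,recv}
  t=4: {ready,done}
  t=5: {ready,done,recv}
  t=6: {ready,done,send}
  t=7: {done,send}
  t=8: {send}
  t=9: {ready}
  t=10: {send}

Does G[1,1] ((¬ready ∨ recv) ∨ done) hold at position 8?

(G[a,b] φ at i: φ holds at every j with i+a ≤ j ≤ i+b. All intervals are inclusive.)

False

Check ((¬ready ∨ recv) ∨ done) at every j in [9,9]:
  j=9: false
Fails at j=9 → formula fails.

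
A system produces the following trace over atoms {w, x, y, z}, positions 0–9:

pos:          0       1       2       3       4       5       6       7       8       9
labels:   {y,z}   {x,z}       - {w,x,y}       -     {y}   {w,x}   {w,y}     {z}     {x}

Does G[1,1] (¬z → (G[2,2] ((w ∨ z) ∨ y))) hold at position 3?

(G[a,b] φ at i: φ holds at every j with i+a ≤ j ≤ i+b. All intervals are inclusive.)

Check (¬z → (G[2,2] ((w ∨ z) ∨ y))) at every j in [4,4]:
  j=4: antecedent true; consequent holds on [6,6] → ✓
All positions satisfy it → formula holds.

Yes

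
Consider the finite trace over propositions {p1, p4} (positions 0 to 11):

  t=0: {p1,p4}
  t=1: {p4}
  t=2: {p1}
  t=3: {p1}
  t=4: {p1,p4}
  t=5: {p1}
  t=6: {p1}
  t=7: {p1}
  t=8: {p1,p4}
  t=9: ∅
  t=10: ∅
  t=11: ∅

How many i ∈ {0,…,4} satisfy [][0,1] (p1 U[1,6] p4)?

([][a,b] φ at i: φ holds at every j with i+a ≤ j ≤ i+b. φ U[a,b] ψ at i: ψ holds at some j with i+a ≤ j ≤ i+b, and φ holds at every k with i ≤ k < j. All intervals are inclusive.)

Evaluate at each i in [0,4]:
  i=0: ✗ (fails at j=1)
  i=1: ✗ (fails at j=1)
  i=2: ✓ (all of [2,3])
  i=3: ✓ (all of [3,4])
  i=4: ✓ (all of [4,5])
Positions where it holds: {2, 3, 4} → 3.

3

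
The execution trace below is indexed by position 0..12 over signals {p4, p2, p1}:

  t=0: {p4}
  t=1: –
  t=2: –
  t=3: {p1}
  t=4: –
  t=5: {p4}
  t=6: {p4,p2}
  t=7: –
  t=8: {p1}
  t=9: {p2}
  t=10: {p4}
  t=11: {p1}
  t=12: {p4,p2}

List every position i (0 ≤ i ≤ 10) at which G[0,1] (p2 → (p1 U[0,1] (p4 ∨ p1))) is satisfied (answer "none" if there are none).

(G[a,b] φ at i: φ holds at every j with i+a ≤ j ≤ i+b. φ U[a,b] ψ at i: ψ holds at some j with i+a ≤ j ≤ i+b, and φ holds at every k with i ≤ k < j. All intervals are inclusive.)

0, 1, 2, 3, 4, 5, 6, 7, 10

Evaluate at each i in [0,10]:
  i=0: ✓ (all of [0,1])
  i=1: ✓ (all of [1,2])
  i=2: ✓ (all of [2,3])
  i=3: ✓ (all of [3,4])
  i=4: ✓ (all of [4,5])
  i=5: ✓ (all of [5,6])
  i=6: ✓ (all of [6,7])
  i=7: ✓ (all of [7,8])
  i=8: ✗ (fails at j=9)
  i=9: ✗ (fails at j=9)
  i=10: ✓ (all of [10,11])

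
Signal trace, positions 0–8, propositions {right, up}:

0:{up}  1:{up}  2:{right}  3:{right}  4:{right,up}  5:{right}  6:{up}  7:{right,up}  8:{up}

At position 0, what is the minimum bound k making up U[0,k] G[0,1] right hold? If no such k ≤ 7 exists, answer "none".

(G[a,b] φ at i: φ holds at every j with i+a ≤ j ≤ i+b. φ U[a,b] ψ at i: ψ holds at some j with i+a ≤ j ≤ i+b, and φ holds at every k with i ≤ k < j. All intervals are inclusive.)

Need earliest j ≥ 0 with G[0,1] right, and up at every k in [0,j-1].
  j=0: rhs fails.
  j=1: rhs fails.
  j=2: rhs holds; lhs holds on [0,1]. k = 2.

2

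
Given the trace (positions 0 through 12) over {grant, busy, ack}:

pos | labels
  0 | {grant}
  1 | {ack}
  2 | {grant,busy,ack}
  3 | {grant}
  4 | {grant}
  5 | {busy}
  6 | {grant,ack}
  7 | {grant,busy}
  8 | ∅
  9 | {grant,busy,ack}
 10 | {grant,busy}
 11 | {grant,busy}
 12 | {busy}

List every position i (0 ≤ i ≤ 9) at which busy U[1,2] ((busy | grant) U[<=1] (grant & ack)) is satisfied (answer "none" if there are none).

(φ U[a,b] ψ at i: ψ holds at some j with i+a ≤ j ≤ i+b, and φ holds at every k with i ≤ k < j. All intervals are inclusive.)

Evaluate at each i in [0,9]:
  i=0: ✗ (lhs fails at k=0 before rhs at j=2)
  i=1: ✗ (lhs fails at k=1 before rhs at j=2)
  i=2: ✗ (no rhs in [3,4])
  i=3: ✗ (lhs fails at k=3 before rhs at j=5)
  i=4: ✗ (lhs fails at k=4 before rhs at j=5)
  i=5: ✓ (rhs at j=6; lhs holds on [5,5])
  i=6: ✗ (no rhs in [7,8])
  i=7: ✗ (lhs fails at k=8 before rhs at j=9)
  i=8: ✗ (lhs fails at k=8 before rhs at j=9)
  i=9: ✗ (no rhs in [10,11])

5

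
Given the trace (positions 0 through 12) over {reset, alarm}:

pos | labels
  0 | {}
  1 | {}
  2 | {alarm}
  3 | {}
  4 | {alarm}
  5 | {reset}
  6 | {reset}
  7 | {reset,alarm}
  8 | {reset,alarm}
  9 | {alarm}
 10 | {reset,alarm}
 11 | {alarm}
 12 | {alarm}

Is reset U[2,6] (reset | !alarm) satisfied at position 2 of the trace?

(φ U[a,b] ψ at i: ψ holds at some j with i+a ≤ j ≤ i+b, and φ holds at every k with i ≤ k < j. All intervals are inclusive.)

Need some j in [4,8] with (reset | !alarm), and reset at every k in [2,j-1].
  j=4: (reset | !alarm) false.
  j=5: (reset | !alarm) holds, but reset fails at k=2 → not this j.
  j=6: (reset | !alarm) holds, but reset fails at k=2 → not this j.
  j=7: (reset | !alarm) holds, but reset fails at k=2 → not this j.
  j=8: (reset | !alarm) holds, but reset fails at k=2 → not this j.
No j in the window works → until fails.

Does not hold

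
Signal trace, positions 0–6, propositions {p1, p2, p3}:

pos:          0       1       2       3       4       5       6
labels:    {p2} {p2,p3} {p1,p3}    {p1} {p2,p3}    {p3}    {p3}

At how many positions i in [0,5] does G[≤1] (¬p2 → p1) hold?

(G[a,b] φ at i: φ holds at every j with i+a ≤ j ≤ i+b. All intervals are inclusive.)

4

Evaluate at each i in [0,5]:
  i=0: ✓ (all of [0,1])
  i=1: ✓ (all of [1,2])
  i=2: ✓ (all of [2,3])
  i=3: ✓ (all of [3,4])
  i=4: ✗ (fails at j=5)
  i=5: ✗ (fails at j=5)
Positions where it holds: {0, 1, 2, 3} → 4.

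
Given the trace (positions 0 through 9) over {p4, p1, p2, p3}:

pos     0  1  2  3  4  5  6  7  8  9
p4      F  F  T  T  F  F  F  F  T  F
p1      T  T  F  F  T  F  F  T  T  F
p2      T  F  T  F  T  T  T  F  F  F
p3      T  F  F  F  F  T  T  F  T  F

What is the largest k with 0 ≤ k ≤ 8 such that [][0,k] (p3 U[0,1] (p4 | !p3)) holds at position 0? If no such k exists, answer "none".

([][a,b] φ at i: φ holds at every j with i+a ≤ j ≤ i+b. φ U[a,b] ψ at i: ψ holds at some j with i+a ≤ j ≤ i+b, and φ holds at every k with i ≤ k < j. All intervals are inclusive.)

4

(p3 U[0,1] (p4 | !p3)) must hold from j=0 onward; find where it first fails.
  j=0: holds
  j=1: holds
  j=2: holds
  j=3: holds
  j=4: holds
  j=5: fails
Holds on [0,4], so largest k = 4.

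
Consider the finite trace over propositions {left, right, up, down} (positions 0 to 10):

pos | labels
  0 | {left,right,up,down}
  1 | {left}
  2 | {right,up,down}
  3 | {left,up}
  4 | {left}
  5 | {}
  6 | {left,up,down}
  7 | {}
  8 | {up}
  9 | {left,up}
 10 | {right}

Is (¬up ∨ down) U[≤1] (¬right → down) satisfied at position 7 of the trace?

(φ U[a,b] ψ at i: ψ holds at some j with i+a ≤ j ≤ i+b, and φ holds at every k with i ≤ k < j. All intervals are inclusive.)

No

Need some j in [7,8] with (¬right → down), and (¬up ∨ down) at every k in [7,j-1].
  j=7: (¬right → down) false.
  j=8: (¬right → down) false.
No j in the window works → until fails.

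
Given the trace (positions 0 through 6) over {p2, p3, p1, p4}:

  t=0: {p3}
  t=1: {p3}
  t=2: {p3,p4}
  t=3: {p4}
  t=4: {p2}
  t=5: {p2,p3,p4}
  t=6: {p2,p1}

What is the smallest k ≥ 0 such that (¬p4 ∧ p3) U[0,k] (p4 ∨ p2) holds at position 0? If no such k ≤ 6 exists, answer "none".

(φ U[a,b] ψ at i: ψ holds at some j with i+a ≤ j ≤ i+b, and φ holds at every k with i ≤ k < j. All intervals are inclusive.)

2

Need earliest j ≥ 0 with (p4 ∨ p2), and (¬p4 ∧ p3) at every k in [0,j-1].
  j=0: rhs fails.
  j=1: rhs fails.
  j=2: rhs holds; lhs holds on [0,1]. k = 2.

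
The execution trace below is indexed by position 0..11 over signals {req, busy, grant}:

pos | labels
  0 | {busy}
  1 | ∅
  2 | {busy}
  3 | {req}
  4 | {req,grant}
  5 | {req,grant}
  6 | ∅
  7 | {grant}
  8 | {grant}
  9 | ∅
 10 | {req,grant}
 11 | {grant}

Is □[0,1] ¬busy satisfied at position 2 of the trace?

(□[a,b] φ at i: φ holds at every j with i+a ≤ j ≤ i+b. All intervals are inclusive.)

False

Check ¬busy at every j in [2,3]:
  j=2: false
  j=3: true
Fails at j=2 → formula fails.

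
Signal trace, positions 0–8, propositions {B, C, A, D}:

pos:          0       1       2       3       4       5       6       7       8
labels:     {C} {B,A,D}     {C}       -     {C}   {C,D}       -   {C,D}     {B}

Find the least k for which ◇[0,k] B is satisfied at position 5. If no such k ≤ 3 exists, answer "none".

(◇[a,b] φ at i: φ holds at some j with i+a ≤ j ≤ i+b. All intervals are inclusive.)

Scan j = 5,6,… for B:
  j=5: fails
  j=6: fails
  j=7: fails
  j=8: holds
First hit at j=8, so smallest k = 8-5 = 3.

3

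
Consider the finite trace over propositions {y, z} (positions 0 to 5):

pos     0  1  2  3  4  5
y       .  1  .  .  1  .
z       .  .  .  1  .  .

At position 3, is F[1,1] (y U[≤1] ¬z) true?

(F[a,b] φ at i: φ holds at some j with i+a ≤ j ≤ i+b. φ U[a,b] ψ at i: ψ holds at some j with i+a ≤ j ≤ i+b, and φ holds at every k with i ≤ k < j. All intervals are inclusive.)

Check (y U[≤1] ¬z) at each j in [4,4]:
  j=4: holds
Found at j=4 → formula holds.

True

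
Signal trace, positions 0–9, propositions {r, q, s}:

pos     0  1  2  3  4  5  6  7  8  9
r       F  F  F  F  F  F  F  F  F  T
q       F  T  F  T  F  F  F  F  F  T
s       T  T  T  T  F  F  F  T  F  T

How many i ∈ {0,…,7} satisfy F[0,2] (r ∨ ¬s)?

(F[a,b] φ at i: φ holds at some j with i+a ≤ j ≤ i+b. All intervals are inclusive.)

Evaluate at each i in [0,7]:
  i=0: ✗ (none in [0,2])
  i=1: ✗ (none in [1,3])
  i=2: ✓ (witness j=4)
  i=3: ✓ (witness j=4)
  i=4: ✓ (witness j=4)
  i=5: ✓ (witness j=5)
  i=6: ✓ (witness j=6)
  i=7: ✓ (witness j=8)
Positions where it holds: {2, 3, 4, 5, 6, 7} → 6.

6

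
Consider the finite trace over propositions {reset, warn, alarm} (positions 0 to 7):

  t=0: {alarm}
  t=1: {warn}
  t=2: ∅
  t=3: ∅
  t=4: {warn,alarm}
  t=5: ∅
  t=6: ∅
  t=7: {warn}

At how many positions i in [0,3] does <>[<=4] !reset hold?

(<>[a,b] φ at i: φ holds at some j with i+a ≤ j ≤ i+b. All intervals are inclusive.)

Evaluate at each i in [0,3]:
  i=0: ✓ (witness j=0)
  i=1: ✓ (witness j=1)
  i=2: ✓ (witness j=2)
  i=3: ✓ (witness j=3)
Positions where it holds: {0, 1, 2, 3} → 4.

4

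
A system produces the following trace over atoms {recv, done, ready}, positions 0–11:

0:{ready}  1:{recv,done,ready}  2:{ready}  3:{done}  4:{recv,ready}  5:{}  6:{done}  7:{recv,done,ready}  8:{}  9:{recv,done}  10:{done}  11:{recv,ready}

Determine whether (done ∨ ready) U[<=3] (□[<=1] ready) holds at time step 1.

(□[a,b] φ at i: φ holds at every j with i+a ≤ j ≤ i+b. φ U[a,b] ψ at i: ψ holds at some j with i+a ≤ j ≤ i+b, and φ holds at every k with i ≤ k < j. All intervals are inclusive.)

Need some j in [1,4] with □[<=1] ready, and (done ∨ ready) at every k in [1,j-1].
  j=1: □[<=1] ready holds; no prefix to check → satisfied.

Yes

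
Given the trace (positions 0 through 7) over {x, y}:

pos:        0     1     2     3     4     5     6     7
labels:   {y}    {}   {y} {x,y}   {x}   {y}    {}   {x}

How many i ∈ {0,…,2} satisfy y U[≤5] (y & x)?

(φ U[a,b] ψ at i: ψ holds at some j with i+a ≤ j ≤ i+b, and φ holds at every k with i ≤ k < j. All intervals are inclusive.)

1

Evaluate at each i in [0,2]:
  i=0: ✗ (lhs fails at k=1 before rhs at j=3)
  i=1: ✗ (lhs fails at k=1 before rhs at j=3)
  i=2: ✓ (rhs at j=3; lhs holds on [2,2])
Positions where it holds: {2} → 1.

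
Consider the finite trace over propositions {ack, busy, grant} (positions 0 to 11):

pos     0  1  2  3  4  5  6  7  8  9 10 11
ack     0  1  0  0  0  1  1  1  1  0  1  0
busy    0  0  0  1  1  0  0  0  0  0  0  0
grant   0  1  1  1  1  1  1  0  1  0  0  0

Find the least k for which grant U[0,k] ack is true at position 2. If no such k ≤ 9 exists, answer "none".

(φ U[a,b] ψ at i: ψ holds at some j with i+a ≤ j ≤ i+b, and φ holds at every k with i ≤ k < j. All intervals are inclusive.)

3

Need earliest j ≥ 2 with ack, and grant at every k in [2,j-1].
  j=2: rhs fails.
  j=3: rhs fails.
  j=4: rhs fails.
  j=5: rhs holds; lhs holds on [2,4]. k = 3.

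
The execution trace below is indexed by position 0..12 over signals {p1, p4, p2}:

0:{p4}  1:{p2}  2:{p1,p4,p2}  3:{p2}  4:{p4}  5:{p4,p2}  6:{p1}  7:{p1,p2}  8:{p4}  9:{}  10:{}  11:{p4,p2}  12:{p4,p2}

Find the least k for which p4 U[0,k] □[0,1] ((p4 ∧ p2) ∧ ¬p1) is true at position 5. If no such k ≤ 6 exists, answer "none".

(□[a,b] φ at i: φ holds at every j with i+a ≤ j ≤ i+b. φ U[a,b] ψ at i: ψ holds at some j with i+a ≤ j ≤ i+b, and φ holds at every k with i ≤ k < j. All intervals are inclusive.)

Need earliest j ≥ 5 with □[0,1] ((p4 ∧ p2) ∧ ¬p1), and p4 at every k in [5,j-1].
  j=5: rhs fails.
  j=6: rhs fails.
  j=7: rhs fails.
  j=8: rhs fails.
  j=9: rhs fails.
  j=10: rhs fails.
  j=11: rhs holds but lhs fails at k=6.
No witness within the range → none.

none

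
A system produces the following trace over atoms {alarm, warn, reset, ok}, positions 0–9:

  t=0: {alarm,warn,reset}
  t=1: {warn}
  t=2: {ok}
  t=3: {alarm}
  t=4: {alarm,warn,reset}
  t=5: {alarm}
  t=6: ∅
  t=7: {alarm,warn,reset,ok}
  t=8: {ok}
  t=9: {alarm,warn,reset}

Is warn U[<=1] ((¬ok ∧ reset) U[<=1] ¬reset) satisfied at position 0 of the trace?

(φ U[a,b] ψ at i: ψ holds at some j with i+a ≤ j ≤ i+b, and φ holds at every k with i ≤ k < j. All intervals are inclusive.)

Holds

Need some j in [0,1] with ((¬ok ∧ reset) U[<=1] ¬reset), and warn at every k in [0,j-1].
  j=0: ((¬ok ∧ reset) U[<=1] ¬reset) holds; no prefix to check → satisfied.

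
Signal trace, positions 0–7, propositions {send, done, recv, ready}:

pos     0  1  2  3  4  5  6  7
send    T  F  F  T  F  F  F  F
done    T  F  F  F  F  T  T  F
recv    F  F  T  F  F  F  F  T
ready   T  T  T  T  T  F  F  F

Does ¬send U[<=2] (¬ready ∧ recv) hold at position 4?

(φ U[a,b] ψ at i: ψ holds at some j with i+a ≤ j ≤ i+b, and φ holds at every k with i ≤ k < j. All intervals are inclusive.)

No

Need some j in [4,6] with (¬ready ∧ recv), and ¬send at every k in [4,j-1].
  j=4: (¬ready ∧ recv) false.
  j=5: (¬ready ∧ recv) false.
  j=6: (¬ready ∧ recv) false.
No j in the window works → until fails.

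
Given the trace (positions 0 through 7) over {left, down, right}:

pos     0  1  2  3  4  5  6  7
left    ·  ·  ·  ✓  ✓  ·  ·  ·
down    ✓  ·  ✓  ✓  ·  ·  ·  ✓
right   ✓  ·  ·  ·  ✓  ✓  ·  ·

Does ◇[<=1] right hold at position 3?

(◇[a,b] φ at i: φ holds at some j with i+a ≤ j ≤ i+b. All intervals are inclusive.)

Check right at each j in [3,4]:
  j=3: false
  j=4: true
Found at j=4 → formula holds.

Yes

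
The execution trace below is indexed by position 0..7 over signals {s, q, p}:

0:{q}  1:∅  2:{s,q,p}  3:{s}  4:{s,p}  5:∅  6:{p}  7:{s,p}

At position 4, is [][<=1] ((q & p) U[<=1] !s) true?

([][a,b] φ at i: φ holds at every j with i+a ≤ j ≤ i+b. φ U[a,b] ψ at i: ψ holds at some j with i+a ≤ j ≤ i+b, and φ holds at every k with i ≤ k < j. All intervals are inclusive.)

False

Check ((q & p) U[<=1] !s) at every j in [4,5]:
  j=4: fails
  j=5: holds
Fails at j=4 → formula fails.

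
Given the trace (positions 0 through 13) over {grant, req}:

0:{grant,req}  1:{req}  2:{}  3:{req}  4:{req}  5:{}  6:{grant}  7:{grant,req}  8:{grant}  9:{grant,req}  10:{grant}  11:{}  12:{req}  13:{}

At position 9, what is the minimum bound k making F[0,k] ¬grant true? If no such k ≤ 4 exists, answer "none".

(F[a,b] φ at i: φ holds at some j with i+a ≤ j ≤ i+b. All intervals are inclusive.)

Scan j = 9,10,… for ¬grant:
  j=9: fails
  j=10: fails
  j=11: holds
First hit at j=11, so smallest k = 11-9 = 2.

2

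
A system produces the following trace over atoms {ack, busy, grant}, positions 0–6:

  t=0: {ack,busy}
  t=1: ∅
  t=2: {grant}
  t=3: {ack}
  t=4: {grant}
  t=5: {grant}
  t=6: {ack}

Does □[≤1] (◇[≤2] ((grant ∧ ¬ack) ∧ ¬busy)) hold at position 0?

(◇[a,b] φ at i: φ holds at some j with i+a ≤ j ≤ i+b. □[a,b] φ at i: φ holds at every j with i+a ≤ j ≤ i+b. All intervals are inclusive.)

Check ◇[≤2] ((grant ∧ ¬ack) ∧ ¬busy) at every j in [0,1]:
  j=0: holds (witness at 2)
  j=1: holds (witness at 2)
All positions satisfy it → formula holds.

Yes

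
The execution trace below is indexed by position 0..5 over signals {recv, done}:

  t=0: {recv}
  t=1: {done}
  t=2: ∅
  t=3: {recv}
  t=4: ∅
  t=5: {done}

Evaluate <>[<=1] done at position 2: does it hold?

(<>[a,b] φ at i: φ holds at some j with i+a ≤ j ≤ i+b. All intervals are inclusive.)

Check done at each j in [2,3]:
  j=2: false
  j=3: false
No position in the window satisfies it → formula fails.

No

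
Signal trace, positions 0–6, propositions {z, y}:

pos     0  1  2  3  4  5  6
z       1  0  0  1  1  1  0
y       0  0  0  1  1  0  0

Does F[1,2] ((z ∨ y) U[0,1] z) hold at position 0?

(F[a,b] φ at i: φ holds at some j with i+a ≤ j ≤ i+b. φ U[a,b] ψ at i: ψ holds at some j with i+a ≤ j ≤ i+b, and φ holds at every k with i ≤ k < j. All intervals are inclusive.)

Check ((z ∨ y) U[0,1] z) at each j in [1,2]:
  j=1: fails
  j=2: fails
No position in the window satisfies it → formula fails.

No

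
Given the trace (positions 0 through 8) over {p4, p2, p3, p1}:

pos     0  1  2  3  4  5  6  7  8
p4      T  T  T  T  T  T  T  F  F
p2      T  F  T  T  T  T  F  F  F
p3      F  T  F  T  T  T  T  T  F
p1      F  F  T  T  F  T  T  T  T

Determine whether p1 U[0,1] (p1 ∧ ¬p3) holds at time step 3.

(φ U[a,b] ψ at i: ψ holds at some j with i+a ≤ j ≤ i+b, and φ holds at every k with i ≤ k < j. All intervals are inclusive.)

Need some j in [3,4] with (p1 ∧ ¬p3), and p1 at every k in [3,j-1].
  j=3: (p1 ∧ ¬p3) false.
  j=4: (p1 ∧ ¬p3) false.
No j in the window works → until fails.

False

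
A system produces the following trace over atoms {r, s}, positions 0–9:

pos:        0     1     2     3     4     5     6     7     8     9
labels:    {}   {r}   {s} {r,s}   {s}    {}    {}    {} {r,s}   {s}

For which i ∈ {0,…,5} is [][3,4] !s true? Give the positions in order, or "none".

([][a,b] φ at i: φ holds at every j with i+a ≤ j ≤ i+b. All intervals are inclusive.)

Evaluate at each i in [0,5]:
  i=0: ✗ (fails at j=3)
  i=1: ✗ (fails at j=4)
  i=2: ✓ (all of [5,6])
  i=3: ✓ (all of [6,7])
  i=4: ✗ (fails at j=8)
  i=5: ✗ (fails at j=8)

2, 3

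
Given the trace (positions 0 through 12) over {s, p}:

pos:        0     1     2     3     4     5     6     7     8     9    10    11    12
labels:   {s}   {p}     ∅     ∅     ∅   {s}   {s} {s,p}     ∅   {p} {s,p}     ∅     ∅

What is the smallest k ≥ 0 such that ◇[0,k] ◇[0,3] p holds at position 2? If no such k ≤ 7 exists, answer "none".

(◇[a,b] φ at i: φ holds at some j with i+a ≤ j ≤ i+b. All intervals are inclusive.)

2

Scan j = 2,3,… for ◇[0,3] p:
  j=2: fails
  j=3: fails
  j=4: holds
First hit at j=4, so smallest k = 4-2 = 2.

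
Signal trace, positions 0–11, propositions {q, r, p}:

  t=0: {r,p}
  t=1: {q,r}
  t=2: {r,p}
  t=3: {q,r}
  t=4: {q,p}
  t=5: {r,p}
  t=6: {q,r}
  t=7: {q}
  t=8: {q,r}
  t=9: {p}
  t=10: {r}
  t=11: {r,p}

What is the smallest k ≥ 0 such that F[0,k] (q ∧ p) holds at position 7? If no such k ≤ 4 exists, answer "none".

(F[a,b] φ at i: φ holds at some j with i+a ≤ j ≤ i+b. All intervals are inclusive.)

none

Scan j = 7,8,… for (q ∧ p):
  j=7: fails
  j=8: fails
  j=9: fails
  j=10: fails
  j=11: fails
No j in [7,11] satisfies it → none.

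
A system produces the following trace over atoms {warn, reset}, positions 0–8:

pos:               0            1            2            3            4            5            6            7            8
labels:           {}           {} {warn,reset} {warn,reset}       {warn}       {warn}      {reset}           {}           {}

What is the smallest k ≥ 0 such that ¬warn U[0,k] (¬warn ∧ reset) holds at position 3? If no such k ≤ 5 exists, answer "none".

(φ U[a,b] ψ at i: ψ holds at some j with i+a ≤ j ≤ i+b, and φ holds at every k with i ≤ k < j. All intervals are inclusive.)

Need earliest j ≥ 3 with (¬warn ∧ reset), and ¬warn at every k in [3,j-1].
  j=3: rhs fails.
  j=4: rhs fails.
  j=5: rhs fails.
  j=6: rhs holds but lhs fails at k=3.
  j=7: rhs fails.
  j=8: rhs fails.
No witness within the range → none.

none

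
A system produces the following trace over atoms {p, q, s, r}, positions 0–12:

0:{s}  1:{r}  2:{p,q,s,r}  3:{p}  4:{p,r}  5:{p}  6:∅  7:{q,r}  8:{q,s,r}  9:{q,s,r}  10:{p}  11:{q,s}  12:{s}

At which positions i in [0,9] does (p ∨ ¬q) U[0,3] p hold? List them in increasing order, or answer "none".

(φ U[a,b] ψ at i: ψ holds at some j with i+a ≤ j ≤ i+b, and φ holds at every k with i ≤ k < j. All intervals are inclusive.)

Evaluate at each i in [0,9]:
  i=0: ✓ (rhs at j=2; lhs holds on [0,1])
  i=1: ✓ (rhs at j=2; lhs holds on [1,1])
  i=2: ✓ (rhs at j=2)
  i=3: ✓ (rhs at j=3)
  i=4: ✓ (rhs at j=4)
  i=5: ✓ (rhs at j=5)
  i=6: ✗ (no rhs in [6,9])
  i=7: ✗ (lhs fails at k=7 before rhs at j=10)
  i=8: ✗ (lhs fails at k=8 before rhs at j=10)
  i=9: ✗ (lhs fails at k=9 before rhs at j=10)

0, 1, 2, 3, 4, 5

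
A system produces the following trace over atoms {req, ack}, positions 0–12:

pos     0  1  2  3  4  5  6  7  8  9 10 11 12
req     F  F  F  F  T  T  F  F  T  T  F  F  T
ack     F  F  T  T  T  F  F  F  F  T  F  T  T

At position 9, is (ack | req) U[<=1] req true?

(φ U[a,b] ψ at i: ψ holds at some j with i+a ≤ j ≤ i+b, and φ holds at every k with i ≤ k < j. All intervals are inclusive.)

Holds

Need some j in [9,10] with req, and (ack | req) at every k in [9,j-1].
  j=9: req holds; no prefix to check → satisfied.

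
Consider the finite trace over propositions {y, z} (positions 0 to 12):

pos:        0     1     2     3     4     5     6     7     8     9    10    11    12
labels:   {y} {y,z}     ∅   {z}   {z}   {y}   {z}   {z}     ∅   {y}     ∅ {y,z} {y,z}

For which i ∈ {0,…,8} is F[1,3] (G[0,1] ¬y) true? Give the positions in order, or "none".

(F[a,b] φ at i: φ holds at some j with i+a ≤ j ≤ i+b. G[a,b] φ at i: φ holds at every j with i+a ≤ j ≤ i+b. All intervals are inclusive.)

0, 1, 2, 3, 4, 5, 6

Evaluate at each i in [0,8]:
  i=0: ✓ (witness j=2)
  i=1: ✓ (witness j=2)
  i=2: ✓ (witness j=3)
  i=3: ✓ (witness j=6)
  i=4: ✓ (witness j=6)
  i=5: ✓ (witness j=6)
  i=6: ✓ (witness j=7)
  i=7: ✗ (none in [8,10])
  i=8: ✗ (none in [9,11])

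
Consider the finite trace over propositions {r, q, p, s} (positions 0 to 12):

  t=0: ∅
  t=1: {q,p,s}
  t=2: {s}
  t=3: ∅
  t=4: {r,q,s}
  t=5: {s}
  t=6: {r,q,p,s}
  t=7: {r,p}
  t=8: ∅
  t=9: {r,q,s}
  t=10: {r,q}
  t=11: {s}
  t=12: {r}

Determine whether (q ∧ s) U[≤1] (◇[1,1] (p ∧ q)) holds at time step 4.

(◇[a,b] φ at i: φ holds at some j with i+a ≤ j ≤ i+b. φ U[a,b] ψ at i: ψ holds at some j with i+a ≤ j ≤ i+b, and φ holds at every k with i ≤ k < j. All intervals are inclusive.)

Need some j in [4,5] with ◇[1,1] (p ∧ q), and (q ∧ s) at every k in [4,j-1].
  j=4: ◇[1,1] (p ∧ q) — fails (none in [5,5]).
  j=5: ◇[1,1] (p ∧ q) holds; (q ∧ s) holds at every k in [4,4] → satisfied.

Holds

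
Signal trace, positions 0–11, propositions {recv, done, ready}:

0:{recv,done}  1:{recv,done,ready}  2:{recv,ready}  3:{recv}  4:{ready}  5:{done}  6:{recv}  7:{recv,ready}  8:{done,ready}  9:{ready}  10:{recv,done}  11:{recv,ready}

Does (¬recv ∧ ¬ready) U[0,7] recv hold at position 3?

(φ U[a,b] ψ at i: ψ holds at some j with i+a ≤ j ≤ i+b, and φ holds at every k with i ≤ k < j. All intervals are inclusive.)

Holds

Need some j in [3,10] with recv, and (¬recv ∧ ¬ready) at every k in [3,j-1].
  j=3: recv holds; no prefix to check → satisfied.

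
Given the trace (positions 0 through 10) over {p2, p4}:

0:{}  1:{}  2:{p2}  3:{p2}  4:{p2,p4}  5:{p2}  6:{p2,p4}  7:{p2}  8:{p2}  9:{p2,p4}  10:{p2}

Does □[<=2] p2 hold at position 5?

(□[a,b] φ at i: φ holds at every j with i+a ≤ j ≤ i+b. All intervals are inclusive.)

Check p2 at every j in [5,7]:
  j=5: true
  j=6: true
  j=7: true
All positions satisfy it → formula holds.

Holds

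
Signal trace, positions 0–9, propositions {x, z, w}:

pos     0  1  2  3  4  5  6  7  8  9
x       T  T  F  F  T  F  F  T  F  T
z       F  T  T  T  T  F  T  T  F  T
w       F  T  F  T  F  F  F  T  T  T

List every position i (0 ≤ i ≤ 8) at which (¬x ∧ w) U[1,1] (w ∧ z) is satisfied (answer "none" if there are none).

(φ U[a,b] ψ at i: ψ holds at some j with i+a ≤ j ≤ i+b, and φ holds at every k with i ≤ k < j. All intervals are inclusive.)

8

Evaluate at each i in [0,8]:
  i=0: ✗ (lhs fails at k=0 before rhs at j=1)
  i=1: ✗ (no rhs in [2,2])
  i=2: ✗ (lhs fails at k=2 before rhs at j=3)
  i=3: ✗ (no rhs in [4,4])
  i=4: ✗ (no rhs in [5,5])
  i=5: ✗ (no rhs in [6,6])
  i=6: ✗ (lhs fails at k=6 before rhs at j=7)
  i=7: ✗ (no rhs in [8,8])
  i=8: ✓ (rhs at j=9; lhs holds on [8,8])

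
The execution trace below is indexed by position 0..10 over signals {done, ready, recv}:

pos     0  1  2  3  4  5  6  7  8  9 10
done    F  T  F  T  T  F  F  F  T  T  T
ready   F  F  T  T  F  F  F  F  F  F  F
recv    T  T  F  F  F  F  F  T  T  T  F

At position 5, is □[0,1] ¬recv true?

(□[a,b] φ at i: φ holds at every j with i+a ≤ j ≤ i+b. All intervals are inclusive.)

Check ¬recv at every j in [5,6]:
  j=5: true
  j=6: true
All positions satisfy it → formula holds.

Holds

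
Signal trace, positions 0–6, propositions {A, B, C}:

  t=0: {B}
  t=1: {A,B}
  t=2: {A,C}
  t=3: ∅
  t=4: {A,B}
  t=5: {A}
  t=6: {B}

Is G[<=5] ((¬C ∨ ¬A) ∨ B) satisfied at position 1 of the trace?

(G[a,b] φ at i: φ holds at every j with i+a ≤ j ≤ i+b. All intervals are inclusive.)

No

Check ((¬C ∨ ¬A) ∨ B) at every j in [1,6]:
  j=1: true
  j=2: false
  j=3: true
  j=4: true
  j=5: true
  j=6: true
Fails at j=2 → formula fails.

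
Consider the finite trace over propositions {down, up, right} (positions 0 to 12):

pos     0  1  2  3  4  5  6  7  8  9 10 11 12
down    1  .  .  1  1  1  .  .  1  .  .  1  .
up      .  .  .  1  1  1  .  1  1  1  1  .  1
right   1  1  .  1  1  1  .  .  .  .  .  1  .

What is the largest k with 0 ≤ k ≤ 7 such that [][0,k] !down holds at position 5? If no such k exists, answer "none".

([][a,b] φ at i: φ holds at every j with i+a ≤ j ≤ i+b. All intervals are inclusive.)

none

!down must hold from j=5 onward; find where it first fails.
  j=5: fails → no k works.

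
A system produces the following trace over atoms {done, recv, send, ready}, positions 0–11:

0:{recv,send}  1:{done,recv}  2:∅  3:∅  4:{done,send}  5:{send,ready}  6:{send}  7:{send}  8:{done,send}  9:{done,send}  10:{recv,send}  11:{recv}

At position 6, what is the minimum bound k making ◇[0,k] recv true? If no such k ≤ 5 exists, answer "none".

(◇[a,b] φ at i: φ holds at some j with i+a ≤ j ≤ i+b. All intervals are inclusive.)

4

Scan j = 6,7,… for recv:
  j=6: fails
  j=7: fails
  j=8: fails
  j=9: fails
  j=10: holds
First hit at j=10, so smallest k = 10-6 = 4.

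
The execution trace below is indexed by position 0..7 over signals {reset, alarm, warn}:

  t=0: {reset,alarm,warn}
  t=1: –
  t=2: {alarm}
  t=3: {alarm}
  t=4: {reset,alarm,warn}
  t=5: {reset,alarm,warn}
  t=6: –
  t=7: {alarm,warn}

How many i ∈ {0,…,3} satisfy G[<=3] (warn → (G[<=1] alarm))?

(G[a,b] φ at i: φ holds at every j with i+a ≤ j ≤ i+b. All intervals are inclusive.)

1

Evaluate at each i in [0,3]:
  i=0: ✗ (fails at j=0)
  i=1: ✓ (all of [1,4])
  i=2: ✗ (fails at j=5)
  i=3: ✗ (fails at j=5)
Positions where it holds: {1} → 1.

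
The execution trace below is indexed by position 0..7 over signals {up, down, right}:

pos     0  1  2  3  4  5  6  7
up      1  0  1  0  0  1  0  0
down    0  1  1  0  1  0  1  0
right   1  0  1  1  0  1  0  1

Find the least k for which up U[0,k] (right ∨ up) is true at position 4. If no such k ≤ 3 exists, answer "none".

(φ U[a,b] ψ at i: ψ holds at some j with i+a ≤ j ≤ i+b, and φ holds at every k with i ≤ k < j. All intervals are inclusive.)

none

Need earliest j ≥ 4 with (right ∨ up), and up at every k in [4,j-1].
  j=4: rhs fails.
  j=5: rhs holds but lhs fails at k=4.
  j=6: rhs fails.
  j=7: rhs holds but lhs fails at k=4.
No witness within the range → none.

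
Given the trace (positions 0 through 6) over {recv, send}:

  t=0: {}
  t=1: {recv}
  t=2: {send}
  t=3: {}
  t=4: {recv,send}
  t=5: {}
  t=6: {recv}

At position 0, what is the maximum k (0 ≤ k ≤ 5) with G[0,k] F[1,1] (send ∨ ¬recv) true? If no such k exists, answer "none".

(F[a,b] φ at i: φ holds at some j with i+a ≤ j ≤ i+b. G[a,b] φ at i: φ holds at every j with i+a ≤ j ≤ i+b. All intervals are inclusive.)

none

F[1,1] (send ∨ ¬recv) must hold from j=0 onward; find where it first fails.
  j=0: fails → no k works.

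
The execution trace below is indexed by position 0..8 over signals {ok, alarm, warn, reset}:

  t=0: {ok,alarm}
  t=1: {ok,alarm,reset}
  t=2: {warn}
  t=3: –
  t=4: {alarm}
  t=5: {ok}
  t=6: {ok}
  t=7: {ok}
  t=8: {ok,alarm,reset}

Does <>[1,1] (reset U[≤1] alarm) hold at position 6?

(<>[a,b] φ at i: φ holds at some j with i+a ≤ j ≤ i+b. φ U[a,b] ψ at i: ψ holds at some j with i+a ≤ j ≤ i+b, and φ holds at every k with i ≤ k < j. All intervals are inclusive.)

No

Check (reset U[≤1] alarm) at each j in [7,7]:
  j=7: fails
No position in the window satisfies it → formula fails.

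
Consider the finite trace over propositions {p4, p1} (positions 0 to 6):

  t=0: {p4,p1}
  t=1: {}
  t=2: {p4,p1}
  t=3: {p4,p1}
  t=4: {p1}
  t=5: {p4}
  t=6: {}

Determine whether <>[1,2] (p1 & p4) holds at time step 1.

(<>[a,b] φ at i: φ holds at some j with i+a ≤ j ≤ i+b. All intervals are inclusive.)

Yes

Check (p1 & p4) at each j in [2,3]:
  j=2: true
  j=3: true
Found at j=2 → formula holds.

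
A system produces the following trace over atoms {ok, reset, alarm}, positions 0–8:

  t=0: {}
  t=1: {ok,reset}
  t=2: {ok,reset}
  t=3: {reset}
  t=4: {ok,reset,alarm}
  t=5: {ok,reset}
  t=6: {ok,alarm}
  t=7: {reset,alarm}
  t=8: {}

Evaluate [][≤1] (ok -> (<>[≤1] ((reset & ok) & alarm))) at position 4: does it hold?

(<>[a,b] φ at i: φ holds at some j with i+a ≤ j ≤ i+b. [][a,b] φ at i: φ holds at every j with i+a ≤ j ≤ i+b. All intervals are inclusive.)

Check (ok -> (<>[≤1] ((reset & ok) & alarm))) at every j in [4,5]:
  j=4: antecedent true; consequent holds (witness at 4) → ✓
  j=5: antecedent true; consequent fails (none in [5,6]) → ✗
Fails at j=5 → formula fails.

Does not hold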